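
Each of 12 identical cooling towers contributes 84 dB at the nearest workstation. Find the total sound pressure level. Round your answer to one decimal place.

94.8 dB

L_total = L₁ + 10·log₁₀ N for N identical incoherent sources.
L_total = 84 + 10·log₁₀(12) = 84 + 10.792 = 94.79 dB.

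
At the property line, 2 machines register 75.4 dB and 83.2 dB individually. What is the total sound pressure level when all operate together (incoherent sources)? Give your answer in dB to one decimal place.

83.9 dB

For uncorrelated sources the intensities add, so convert each level to linear form, sum, and take 10·log₁₀ of the total.
Σ 10^(L/10) = 10^(75.4/10) + 10^(83.2/10) = 2.436e+08.
L_total = 10·log₁₀(2.436e+08) = 83.87 dB.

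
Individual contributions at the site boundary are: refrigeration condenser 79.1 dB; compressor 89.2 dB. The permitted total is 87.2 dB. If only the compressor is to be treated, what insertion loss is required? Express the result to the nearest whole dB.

3 dB

Everything except the compressor sums to 10^(79.1/10) = 8.128e+07 in linear terms, 79.10 dB.
The limit corresponds to 10^(87.2/10) = 5.248e+08; subtracting the fixed part leaves 4.435e+08 for the compressor, i.e. 86.47 dB.
So the compressor must be reduced from 89.2 to 86.47 dB: IL = 2.73 dB.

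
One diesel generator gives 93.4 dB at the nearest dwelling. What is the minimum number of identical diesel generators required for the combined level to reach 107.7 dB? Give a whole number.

The shortfall is 107.7 − 93.4 = 14.3 dB, and N units add 10·log₁₀ N, so need 10·log₁₀ N ≥ 14.3.
N ≥ 10^(14.3/10) = 26.915, so N = 27.

27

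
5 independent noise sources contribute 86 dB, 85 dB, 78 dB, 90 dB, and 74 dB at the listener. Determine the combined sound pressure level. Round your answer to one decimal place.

92.6 dB

For uncorrelated sources the intensities add, so convert each level to linear form, sum, and take 10·log₁₀ of the total.
Σ 10^(L/10) = 10^(86/10) + 10^(85/10) + 10^(78/10) + 10^(90/10) + 10^(74/10) = 1.803e+09.
L_total = 10·log₁₀(1.803e+09) = 92.56 dB.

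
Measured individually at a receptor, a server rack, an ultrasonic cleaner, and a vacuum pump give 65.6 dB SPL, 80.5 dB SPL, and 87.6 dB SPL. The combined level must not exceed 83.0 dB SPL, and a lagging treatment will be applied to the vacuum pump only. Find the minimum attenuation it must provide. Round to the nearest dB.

8 dB

Everything except the vacuum pump sums to 10^(65.6/10) + 10^(80.5/10) = 1.158e+08 in linear terms, 80.64 dB SPL.
To meet 83.0 dB SPL overall, the treated vacuum pump may contribute at most 10^(83.0/10) − 1.158e+08 = 8.369e+07, i.e. 79.23 dB SPL.
Required insertion loss = 87.6 − 79.23 = 8.37 dB.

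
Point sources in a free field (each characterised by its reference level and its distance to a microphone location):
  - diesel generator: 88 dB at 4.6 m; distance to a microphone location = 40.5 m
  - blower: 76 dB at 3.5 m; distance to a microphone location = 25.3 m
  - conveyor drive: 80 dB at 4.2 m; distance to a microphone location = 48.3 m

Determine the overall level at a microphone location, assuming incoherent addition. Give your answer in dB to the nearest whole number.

70 dB

Propagate each source to the receiver with L = L_ref − 20·log₁₀(r/r_ref), then add intensities.
diesel generator: 88 − 20·log₁₀(40.5/4.6) = 88 − 18.89 = 69.11 dB.
blower: 76 − 20·log₁₀(25.3/3.5) = 76 − 17.18 = 58.82 dB.
conveyor drive: 80 − 20·log₁₀(48.3/4.2) = 80 − 21.21 = 58.79 dB.
Σ 10^(L/10) = 9.658e+06 → L_total = 10·log₁₀(9.658e+06) = 69.85 dB.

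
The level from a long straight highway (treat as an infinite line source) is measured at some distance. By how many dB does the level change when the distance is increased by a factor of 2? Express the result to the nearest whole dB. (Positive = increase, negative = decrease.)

-3 dB

Line-source spreading: ΔL = −10·log₁₀(r₂/r₁).
ΔL = −10·log₁₀(2) = -3.01 dB.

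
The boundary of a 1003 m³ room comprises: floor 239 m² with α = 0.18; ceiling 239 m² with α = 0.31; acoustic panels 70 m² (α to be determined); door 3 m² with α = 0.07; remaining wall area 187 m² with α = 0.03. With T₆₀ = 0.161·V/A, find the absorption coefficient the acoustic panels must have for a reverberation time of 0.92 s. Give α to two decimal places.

Required total absorption A = 0.161·1003/0.92 = 175.53 m².
Absorption from the other surfaces = 239·0.18 + 239·0.31 + 3·0.07 + 187·0.03 = 122.93 m², so the acoustic panels must supply 52.60 m² over 70 m².
α = 52.60/70 = 0.751.

0.75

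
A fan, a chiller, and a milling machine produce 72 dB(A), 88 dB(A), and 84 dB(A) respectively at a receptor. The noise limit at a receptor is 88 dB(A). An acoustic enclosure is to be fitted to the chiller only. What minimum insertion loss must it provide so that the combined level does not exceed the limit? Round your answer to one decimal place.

2.4 dB

The untreated sources together contribute 10^(72/10) + 10^(84/10) = 2.670e+08, i.e. 84.27 dB(A).
To meet 88 dB(A) overall, the treated chiller may contribute at most 10^(88/10) − 2.670e+08 = 3.639e+08, i.e. 85.61 dB(A).
Required insertion loss = 88 − 85.61 = 2.39 dB.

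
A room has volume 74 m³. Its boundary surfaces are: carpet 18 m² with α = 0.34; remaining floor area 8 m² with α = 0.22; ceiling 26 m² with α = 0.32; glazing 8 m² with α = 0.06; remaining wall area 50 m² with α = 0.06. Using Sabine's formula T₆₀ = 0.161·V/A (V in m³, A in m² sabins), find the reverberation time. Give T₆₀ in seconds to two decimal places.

0.61 s

Total absorption A = 18·0.34 + 8·0.22 + 26·0.32 + 8·0.06 + 50·0.06 = 19.68 m² sabins.
T₆₀ = 0.161 × 74 / 19.68 = 0.605 s.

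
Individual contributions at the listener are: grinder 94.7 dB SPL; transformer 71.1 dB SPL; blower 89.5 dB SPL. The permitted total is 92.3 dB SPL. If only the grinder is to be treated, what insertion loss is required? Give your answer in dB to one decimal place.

Fixed contribution from the other sources: Σ 10^(L/10) = 10^(71.1/10) + 10^(89.5/10) = 9.041e+08 (89.56 dB SPL).
The limit corresponds to 10^(92.3/10) = 1.698e+09; subtracting the fixed part leaves 7.941e+08 for the grinder, i.e. 89.00 dB SPL.
Required insertion loss = 94.7 − 89.00 = 5.70 dB.

5.7 dB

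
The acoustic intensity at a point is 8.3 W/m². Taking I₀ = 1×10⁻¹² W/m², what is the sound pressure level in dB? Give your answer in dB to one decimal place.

129.2 dB

I/I₀ = 8.3/10⁻¹² = 8.3×10^12, and L = 10·log₁₀(I/I₀).
L = 10·(0.9191 + 12) = 129.19 dB.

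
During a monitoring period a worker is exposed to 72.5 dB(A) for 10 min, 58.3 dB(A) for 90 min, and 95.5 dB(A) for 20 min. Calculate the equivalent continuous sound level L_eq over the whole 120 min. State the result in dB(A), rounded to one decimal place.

87.7 dB(A)

L_eq = 10·log₁₀[(1/T)·Σ tᵢ·10^(Lᵢ/10)] with T = 120 min.
Σ tᵢ·10^(Lᵢ/10) = 10·10^(72.5/10) + 90·10^(58.3/10) + 20·10^(95.5/10) = 7.120e+10.
L_eq = 10·log₁₀(7.120e+10/120) = 87.73 dB(A).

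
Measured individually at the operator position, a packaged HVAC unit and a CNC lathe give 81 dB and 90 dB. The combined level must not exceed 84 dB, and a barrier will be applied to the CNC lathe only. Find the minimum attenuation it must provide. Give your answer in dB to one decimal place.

The untreated sources together contribute 10^(81/10) = 1.259e+08, i.e. 81.00 dB.
To meet 84 dB overall, the treated CNC lathe may contribute at most 10^(84/10) − 1.259e+08 = 1.253e+08, i.e. 80.98 dB.
So the CNC lathe must be reduced from 90 to 80.98 dB: IL = 9.02 dB.

9.0 dB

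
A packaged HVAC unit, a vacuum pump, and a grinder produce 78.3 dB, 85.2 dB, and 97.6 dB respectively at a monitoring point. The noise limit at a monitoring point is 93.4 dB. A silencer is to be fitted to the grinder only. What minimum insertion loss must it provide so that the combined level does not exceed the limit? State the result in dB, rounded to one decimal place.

Everything except the grinder sums to 10^(78.3/10) + 10^(85.2/10) = 3.987e+08 in linear terms, 86.01 dB.
To meet 93.4 dB overall, the treated grinder may contribute at most 10^(93.4/10) − 3.987e+08 = 1.789e+09, i.e. 92.53 dB.
Required insertion loss = 97.6 − 92.53 = 5.07 dB.

5.1 dB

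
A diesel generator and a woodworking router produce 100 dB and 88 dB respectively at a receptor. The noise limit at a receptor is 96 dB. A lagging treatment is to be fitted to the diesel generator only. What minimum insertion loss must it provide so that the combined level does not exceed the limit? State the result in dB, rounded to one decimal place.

4.7 dB

Fixed contribution from the other source: Σ 10^(L/10) = 10^(88/10) = 6.310e+08 (88.00 dB).
The limit corresponds to 10^(96/10) = 3.981e+09; subtracting the fixed part leaves 3.350e+09 for the diesel generator, i.e. 95.25 dB.
So the diesel generator must be reduced from 100 to 95.25 dB: IL = 4.75 dB.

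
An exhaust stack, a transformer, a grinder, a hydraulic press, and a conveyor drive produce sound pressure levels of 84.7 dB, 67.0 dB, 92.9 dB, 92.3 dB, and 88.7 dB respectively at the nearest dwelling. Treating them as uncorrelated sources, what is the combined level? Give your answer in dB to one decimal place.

For uncorrelated sources the intensities add, so convert each level to linear form, sum, and take 10·log₁₀ of the total.
Σ 10^(L/10) = 10^(84.7/10) + 10^(67.0/10) + 10^(92.9/10) + 10^(92.3/10) + 10^(88.7/10) = 4.690e+09.
L_total = 10·log₁₀(4.690e+09) = 96.71 dB.

96.7 dB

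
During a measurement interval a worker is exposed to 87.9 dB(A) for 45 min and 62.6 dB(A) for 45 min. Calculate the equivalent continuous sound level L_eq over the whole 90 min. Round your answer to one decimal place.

The energy average is taken in the linear domain: L_eq = 10·log₁₀[(Σ tᵢ·10^(Lᵢ/10))/T], T = 90 min.
Σ tᵢ·10^(Lᵢ/10) = 45·10^(87.9/10) + 45·10^(62.6/10) = 2.783e+10.
L_eq = 10·log₁₀(2.783e+10/90) = 84.90 dB(A).

84.9 dB(A)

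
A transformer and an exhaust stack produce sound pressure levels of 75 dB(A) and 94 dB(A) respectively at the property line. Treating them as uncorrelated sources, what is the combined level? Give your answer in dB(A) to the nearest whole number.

For uncorrelated sources the intensities add, so convert each level to linear form, sum, and take 10·log₁₀ of the total.
Σ 10^(L/10) = 10^(75/10) + 10^(94/10) = 2.544e+09.
L_total = 10·log₁₀(2.544e+09) = 94.05 dB(A).

94 dB(A)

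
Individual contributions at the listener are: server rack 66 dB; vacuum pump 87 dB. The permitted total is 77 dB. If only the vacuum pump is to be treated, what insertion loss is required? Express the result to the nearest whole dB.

10 dB

Everything except the vacuum pump sums to 10^(66/10) = 3.981e+06 in linear terms, 66.00 dB.
To meet 77 dB overall, the treated vacuum pump may contribute at most 10^(77/10) − 3.981e+06 = 4.614e+07, i.e. 76.64 dB.
Required insertion loss = 87 − 76.64 = 10.36 dB.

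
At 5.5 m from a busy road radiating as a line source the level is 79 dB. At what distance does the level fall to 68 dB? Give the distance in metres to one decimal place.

69.2 m

Line-source spreading drops the level by 10·log₁₀(r₂/r₁); inverting, r₂/r₁ = 10^(ΔL/10).
r₂ = 5.5·10^((79−68)/10) = 5.5·10^(11.0/10) = 69.24 m.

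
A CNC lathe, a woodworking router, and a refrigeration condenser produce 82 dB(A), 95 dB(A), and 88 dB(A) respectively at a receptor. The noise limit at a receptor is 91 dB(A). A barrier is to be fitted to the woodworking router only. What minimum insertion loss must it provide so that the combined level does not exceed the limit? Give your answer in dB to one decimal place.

8.3 dB

Fixed contribution from the other sources: Σ 10^(L/10) = 10^(82/10) + 10^(88/10) = 7.894e+08 (88.97 dB(A)).
The limit corresponds to 10^(91/10) = 1.259e+09; subtracting the fixed part leaves 4.695e+08 for the woodworking router, i.e. 86.72 dB(A).
So the woodworking router must be reduced from 95 to 86.72 dB(A): IL = 8.28 dB.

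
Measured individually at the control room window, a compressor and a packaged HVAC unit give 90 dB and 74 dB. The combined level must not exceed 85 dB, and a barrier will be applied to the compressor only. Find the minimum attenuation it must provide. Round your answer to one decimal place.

5.4 dB

Fixed contribution from the other source: Σ 10^(L/10) = 10^(74/10) = 2.512e+07 (74.00 dB).
The limit corresponds to 10^(85/10) = 3.162e+08; subtracting the fixed part leaves 2.911e+08 for the compressor, i.e. 84.64 dB.
So the compressor must be reduced from 90 to 84.64 dB: IL = 5.36 dB.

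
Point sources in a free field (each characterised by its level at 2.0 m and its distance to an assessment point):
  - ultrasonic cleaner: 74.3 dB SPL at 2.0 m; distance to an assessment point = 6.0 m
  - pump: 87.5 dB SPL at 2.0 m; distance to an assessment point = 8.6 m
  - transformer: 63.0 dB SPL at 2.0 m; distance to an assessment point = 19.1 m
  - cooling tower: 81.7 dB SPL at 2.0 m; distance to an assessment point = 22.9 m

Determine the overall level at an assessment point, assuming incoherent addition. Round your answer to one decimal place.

Apply inverse-square spreading to bring every level to the receiver, then sum 10^(L/10).
ultrasonic cleaner: 74.3 − 20·log₁₀(6.0/2.0) = 74.3 − 9.54 = 64.76 dB SPL.
pump: 87.5 − 20·log₁₀(8.6/2.0) = 87.5 − 12.67 = 74.83 dB SPL.
transformer: 63.0 − 20·log₁₀(19.1/2.0) = 63.0 − 19.60 = 43.40 dB SPL.
cooling tower: 81.7 − 20·log₁₀(22.9/2.0) = 81.7 − 21.18 = 60.52 dB SPL.
Σ 10^(L/10) = 3.455e+07 → L_total = 10·log₁₀(3.455e+07) = 75.38 dB SPL.

75.4 dB SPL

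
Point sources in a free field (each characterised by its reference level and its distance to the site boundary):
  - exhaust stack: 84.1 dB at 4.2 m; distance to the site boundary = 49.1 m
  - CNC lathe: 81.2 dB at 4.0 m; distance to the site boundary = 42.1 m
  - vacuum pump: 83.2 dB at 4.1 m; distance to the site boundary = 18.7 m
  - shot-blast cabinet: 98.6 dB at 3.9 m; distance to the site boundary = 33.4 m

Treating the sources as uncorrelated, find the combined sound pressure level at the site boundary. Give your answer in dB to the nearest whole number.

Apply inverse-square spreading to bring every level to the receiver, then sum 10^(L/10).
exhaust stack: 84.1 − 20·log₁₀(49.1/4.2) = 84.1 − 21.36 = 62.74 dB.
CNC lathe: 81.2 − 20·log₁₀(42.1/4.0) = 81.2 − 20.44 = 60.76 dB.
vacuum pump: 83.2 − 20·log₁₀(18.7/4.1) = 83.2 − 13.18 = 70.02 dB.
shot-blast cabinet: 98.6 − 20·log₁₀(33.4/3.9) = 98.6 − 18.65 = 79.95 dB.
Σ 10^(L/10) = 1.119e+08 → L_total = 10·log₁₀(1.119e+08) = 80.49 dB.

80 dB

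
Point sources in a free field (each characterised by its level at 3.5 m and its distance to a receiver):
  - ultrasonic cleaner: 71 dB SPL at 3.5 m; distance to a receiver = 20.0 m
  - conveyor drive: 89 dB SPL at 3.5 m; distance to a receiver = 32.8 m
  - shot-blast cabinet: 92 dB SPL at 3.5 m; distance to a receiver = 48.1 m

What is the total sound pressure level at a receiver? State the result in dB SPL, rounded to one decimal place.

72.5 dB SPL

First find each source's level at the receiver (point-source: −20·log₁₀(r/r_ref)), then combine on an intensity basis.
ultrasonic cleaner: 71 − 20·log₁₀(20.0/3.5) = 71 − 15.14 = 55.86 dB SPL.
conveyor drive: 89 − 20·log₁₀(32.8/3.5) = 89 − 19.44 = 69.56 dB SPL.
shot-blast cabinet: 92 − 20·log₁₀(48.1/3.5) = 92 − 22.76 = 69.24 dB SPL.
Σ 10^(L/10) = 1.782e+07 → L_total = 10·log₁₀(1.782e+07) = 72.51 dB SPL.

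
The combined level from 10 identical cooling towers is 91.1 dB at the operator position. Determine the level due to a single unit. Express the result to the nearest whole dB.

81 dB

For N identical incoherent sources L_total = L₁ + 10·log₁₀ N, so L₁ = 91.1 − 10·log₁₀(10) = 91.1 − 10.000.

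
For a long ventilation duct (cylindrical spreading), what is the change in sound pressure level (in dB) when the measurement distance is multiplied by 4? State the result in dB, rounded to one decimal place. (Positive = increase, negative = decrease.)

-6.0 dB

With cylindrical spreading the level changes by −10·log₁₀(r₂/r₁).
ΔL = −10·log₁₀(4) = -6.02 dB.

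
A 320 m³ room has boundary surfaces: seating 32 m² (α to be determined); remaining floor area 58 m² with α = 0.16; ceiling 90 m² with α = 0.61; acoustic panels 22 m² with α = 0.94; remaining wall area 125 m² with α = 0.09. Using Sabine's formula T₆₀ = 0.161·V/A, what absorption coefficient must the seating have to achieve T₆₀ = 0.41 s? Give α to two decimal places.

0.92

A = 0.161·V/T₆₀ = 0.161·320/0.41 = 125.66 m² sabins.
Absorption from the other surfaces = 58·0.16 + 90·0.61 + 22·0.94 + 125·0.09 = 96.11 m², so the seating must supply 29.55 m² over 32 m².
α = 29.55/32 = 0.923.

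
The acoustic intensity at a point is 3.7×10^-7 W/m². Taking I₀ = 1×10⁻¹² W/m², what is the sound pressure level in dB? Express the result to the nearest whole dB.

Dividing by I₀ shifts the exponent by 12: I/I₀ = 3.7×10^5.
L = 10·(0.5682 + 5) = 55.68 dB.

56 dB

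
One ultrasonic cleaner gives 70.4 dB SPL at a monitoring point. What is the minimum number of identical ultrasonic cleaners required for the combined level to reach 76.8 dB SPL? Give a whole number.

N identical sources give L₁ + 10·log₁₀ N, so require 10·log₁₀ N ≥ 76.8 − 70.4 = 6.4 dB.
N ≥ 10^(6.4/10) = 4.365, so N = 5.

5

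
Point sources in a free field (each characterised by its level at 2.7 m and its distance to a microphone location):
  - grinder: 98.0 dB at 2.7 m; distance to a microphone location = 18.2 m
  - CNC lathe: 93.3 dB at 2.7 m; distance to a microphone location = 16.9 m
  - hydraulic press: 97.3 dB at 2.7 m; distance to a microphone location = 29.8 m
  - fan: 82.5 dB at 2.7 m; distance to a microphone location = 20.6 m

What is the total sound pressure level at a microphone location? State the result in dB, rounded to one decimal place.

Apply inverse-square spreading to bring every level to the receiver, then sum 10^(L/10).
grinder: 98.0 − 20·log₁₀(18.2/2.7) = 98.0 − 16.57 = 81.43 dB.
CNC lathe: 93.3 − 20·log₁₀(16.9/2.7) = 93.3 − 15.93 = 77.37 dB.
hydraulic press: 97.3 − 20·log₁₀(29.8/2.7) = 97.3 − 20.86 = 76.44 dB.
fan: 82.5 − 20·log₁₀(20.6/2.7) = 82.5 − 17.65 = 64.85 dB.
Σ 10^(L/10) = 2.406e+08 → L_total = 10·log₁₀(2.406e+08) = 83.81 dB.

83.8 dB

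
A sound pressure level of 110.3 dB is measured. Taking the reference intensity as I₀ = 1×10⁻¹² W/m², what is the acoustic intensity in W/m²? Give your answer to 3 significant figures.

L = 10·log₁₀(I/I₀) ⇒ I = I₀·10^(L/10) = 10⁻¹² × 10^11.03.

0.107 W/m²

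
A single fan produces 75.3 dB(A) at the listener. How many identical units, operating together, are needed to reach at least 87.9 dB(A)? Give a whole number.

The shortfall is 87.9 − 75.3 = 12.6 dB, and N units add 10·log₁₀ N, so need 10·log₁₀ N ≥ 12.6.
N ≥ 10^(12.6/10) = 18.197, so N = 19.

19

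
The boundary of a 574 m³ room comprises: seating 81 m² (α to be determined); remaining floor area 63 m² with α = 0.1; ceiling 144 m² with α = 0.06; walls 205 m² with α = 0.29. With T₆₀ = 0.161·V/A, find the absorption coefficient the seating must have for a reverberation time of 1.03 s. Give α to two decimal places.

0.19

Required total absorption A = 0.161·574/1.03 = 89.72 m².
Absorption from the other surfaces = 63·0.1 + 144·0.06 + 205·0.29 = 74.39 m², so the seating must supply 15.33 m² over 81 m².
α = 15.33/81 = 0.189.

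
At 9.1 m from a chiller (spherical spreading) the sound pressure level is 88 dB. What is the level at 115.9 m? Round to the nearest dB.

Point-source attenuation: ΔL = 20·log₁₀(r₂/r₁) = 20·log₁₀(115.9/9.1) = 22.101 dB.
L₂ = 88 − 20·log₁₀(115.9/9.1) = 88 − 22.101 = 65.90 dB.

66 dB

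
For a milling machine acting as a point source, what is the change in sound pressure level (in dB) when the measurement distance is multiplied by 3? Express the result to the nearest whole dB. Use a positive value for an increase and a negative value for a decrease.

With spherical spreading the level changes by −20·log₁₀(r₂/r₁).
ΔL = −20·log₁₀(3) = -9.54 dB.

-10 dB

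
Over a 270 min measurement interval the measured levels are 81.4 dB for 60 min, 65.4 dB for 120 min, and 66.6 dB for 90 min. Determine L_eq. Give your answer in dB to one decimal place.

The energy average is taken in the linear domain: L_eq = 10·log₁₀[(Σ tᵢ·10^(Lᵢ/10))/T], T = 270 min.
Σ tᵢ·10^(Lᵢ/10) = 60·10^(81.4/10) + 120·10^(65.4/10) + 90·10^(66.6/10) = 9.110e+09.
L_eq = 10·log₁₀(9.110e+09/270) = 75.28 dB.

75.3 dB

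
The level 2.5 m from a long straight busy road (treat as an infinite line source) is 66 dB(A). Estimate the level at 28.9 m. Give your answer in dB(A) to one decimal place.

55.4 dB(A)

Line-source attenuation: ΔL = 10·log₁₀(r₂/r₁) = 10·log₁₀(28.9/2.5) = 10.630 dB.
L₂ = 66 − 10·log₁₀(28.9/2.5) = 66 − 10.630 = 55.37 dB(A).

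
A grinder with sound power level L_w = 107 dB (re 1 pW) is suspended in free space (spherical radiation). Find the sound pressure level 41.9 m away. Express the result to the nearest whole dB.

L_p = L_w − 10·log₁₀(4π·r²) with r = 41.9 m.
4π·r² = 2.206e+04 m², 10·log₁₀ of that is 43.436 dB.
L_p = 107 − 43.436 = 63.56 dB.

64 dB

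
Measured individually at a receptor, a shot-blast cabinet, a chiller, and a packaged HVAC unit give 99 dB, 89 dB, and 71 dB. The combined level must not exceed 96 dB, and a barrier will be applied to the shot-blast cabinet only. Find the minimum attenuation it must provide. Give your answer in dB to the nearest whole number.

4 dB

Fixed contribution from the other sources: Σ 10^(L/10) = 10^(89/10) + 10^(71/10) = 8.069e+08 (89.07 dB).
The limit corresponds to 10^(96/10) = 3.981e+09; subtracting the fixed part leaves 3.174e+09 for the shot-blast cabinet, i.e. 95.02 dB.
Required insertion loss = 99 − 95.02 = 3.98 dB.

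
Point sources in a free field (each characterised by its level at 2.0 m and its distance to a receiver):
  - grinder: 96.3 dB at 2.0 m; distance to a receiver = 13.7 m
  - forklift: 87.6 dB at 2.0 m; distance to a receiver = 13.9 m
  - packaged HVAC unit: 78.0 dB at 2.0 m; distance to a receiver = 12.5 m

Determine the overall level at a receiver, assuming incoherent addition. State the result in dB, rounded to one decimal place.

80.2 dB

First find each source's level at the receiver (point-source: −20·log₁₀(r/r_ref)), then combine on an intensity basis.
grinder: 96.3 − 20·log₁₀(13.7/2.0) = 96.3 − 16.71 = 79.59 dB.
forklift: 87.6 − 20·log₁₀(13.9/2.0) = 87.6 − 16.84 = 70.76 dB.
packaged HVAC unit: 78.0 − 20·log₁₀(12.5/2.0) = 78.0 − 15.92 = 62.08 dB.
Σ 10^(L/10) = 1.044e+08 → L_total = 10·log₁₀(1.044e+08) = 80.19 dB.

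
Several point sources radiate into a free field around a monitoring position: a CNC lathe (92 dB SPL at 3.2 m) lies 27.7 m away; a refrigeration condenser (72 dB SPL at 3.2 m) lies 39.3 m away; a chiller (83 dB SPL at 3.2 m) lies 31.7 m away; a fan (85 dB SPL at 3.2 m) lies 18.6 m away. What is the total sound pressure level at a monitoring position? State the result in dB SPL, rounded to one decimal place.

75.1 dB SPL

Propagate each source to the receiver with L = L_ref − 20·log₁₀(r/r_ref), then add intensities.
CNC lathe: 92 − 20·log₁₀(27.7/3.2) = 92 − 18.75 = 73.25 dB SPL.
refrigeration condenser: 72 − 20·log₁₀(39.3/3.2) = 72 − 21.78 = 50.22 dB SPL.
chiller: 83 − 20·log₁₀(31.7/3.2) = 83 − 19.92 = 63.08 dB SPL.
fan: 85 − 20·log₁₀(18.6/3.2) = 85 − 15.29 = 69.71 dB SPL.
Σ 10^(L/10) = 3.265e+07 → L_total = 10·log₁₀(3.265e+07) = 75.14 dB SPL.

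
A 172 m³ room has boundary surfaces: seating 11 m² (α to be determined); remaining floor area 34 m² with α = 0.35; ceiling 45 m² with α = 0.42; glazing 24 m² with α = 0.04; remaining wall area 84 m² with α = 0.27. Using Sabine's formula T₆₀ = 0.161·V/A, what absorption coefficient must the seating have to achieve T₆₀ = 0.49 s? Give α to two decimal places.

Required total absorption A = 0.161·172/0.49 = 56.51 m².
Absorption from the other surfaces = 34·0.35 + 45·0.42 + 24·0.04 + 84·0.27 = 54.44 m², so the seating must supply 2.07 m² over 11 m².
α = 2.07/11 = 0.189.

0.19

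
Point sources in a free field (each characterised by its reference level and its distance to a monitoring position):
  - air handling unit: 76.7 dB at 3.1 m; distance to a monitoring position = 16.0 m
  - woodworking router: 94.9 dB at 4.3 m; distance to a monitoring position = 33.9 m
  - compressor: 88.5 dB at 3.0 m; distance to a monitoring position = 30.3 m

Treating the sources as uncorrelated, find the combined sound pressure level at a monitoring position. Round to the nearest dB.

78 dB

Apply inverse-square spreading to bring every level to the receiver, then sum 10^(L/10).
air handling unit: 76.7 − 20·log₁₀(16.0/3.1) = 76.7 − 14.26 = 62.44 dB.
woodworking router: 94.9 − 20·log₁₀(33.9/4.3) = 94.9 − 17.93 = 76.97 dB.
compressor: 88.5 − 20·log₁₀(30.3/3.0) = 88.5 − 20.09 = 68.41 dB.
Σ 10^(L/10) = 5.842e+07 → L_total = 10·log₁₀(5.842e+07) = 77.67 dB.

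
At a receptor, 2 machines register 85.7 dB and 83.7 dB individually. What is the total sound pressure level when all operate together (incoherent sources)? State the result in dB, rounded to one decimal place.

87.8 dB

Incoherent sources combine by intensity addition: L_total = 10·log₁₀(Σ 10^(L_i/10)).
Σ 10^(L/10) = 10^(85.7/10) + 10^(83.7/10) = 6.060e+08.
L_total = 10·log₁₀(6.060e+08) = 87.82 dB.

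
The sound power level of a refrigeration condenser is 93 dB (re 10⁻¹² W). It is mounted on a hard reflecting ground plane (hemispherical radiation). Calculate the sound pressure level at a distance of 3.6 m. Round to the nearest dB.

The power spreads over a hemisphere of area 2π·r², so L_p = L_w − 10·log₁₀(2π·r²).
2π·r² = 81.43 m², 10·log₁₀ of that is 19.108 dB.
L_p = 93 − 19.108 = 73.89 dB.

74 dB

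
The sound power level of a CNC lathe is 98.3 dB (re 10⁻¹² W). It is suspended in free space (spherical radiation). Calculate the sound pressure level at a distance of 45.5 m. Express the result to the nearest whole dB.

54 dB

Free-field spherical radiation: L_p = L_w − 10·log₁₀(4π·r²), r = 45.5 m.
4π·r² = 2.602e+04 m², 10·log₁₀ of that is 44.152 dB.
L_p = 98.3 − 44.152 = 54.15 dB.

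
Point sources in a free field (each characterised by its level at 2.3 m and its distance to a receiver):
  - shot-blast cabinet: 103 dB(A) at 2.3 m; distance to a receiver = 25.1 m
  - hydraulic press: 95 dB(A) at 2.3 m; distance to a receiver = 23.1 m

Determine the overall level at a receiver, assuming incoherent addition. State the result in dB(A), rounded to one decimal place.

83.0 dB(A)

Propagate each source to the receiver with L = L_ref − 20·log₁₀(r/r_ref), then add intensities.
shot-blast cabinet: 103 − 20·log₁₀(25.1/2.3) = 103 − 20.76 = 82.24 dB(A).
hydraulic press: 95 − 20·log₁₀(23.1/2.3) = 95 − 20.04 = 74.96 dB(A).
Σ 10^(L/10) = 1.989e+08 → L_total = 10·log₁₀(1.989e+08) = 82.99 dB(A).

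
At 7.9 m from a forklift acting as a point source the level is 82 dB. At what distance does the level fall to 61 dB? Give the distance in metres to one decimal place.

Point-source spreading drops the level by 20·log₁₀(r₂/r₁); inverting, r₂/r₁ = 10^(ΔL/20).
r₂ = 7.9·10^((82−61)/20) = 7.9·10^(21.0/20) = 88.64 m.

88.6 m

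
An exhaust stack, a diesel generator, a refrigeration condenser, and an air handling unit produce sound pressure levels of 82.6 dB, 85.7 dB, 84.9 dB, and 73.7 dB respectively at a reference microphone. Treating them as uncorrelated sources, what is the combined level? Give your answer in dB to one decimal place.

89.5 dB

For uncorrelated sources the intensities add, so convert each level to linear form, sum, and take 10·log₁₀ of the total.
Σ 10^(L/10) = 10^(82.6/10) + 10^(85.7/10) + 10^(84.9/10) + 10^(73.7/10) = 8.860e+08.
L_total = 10·log₁₀(8.860e+08) = 89.47 dB.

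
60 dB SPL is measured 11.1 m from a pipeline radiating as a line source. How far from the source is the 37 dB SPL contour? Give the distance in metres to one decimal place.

For a line source L₁ − L₂ = 10·log₁₀(r₂/r₁), so r₂ = r₁·10^((L₁−L₂)/10).
r₂ = 11.1·10^((60−37)/10) = 11.1·10^(23.0/10) = 2214.74 m.

2214.7 m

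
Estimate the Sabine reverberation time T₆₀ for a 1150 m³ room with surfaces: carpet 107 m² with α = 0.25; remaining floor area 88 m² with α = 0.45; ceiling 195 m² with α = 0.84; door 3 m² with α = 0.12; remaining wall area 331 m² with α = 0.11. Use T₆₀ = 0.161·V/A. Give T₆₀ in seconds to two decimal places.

Total absorption A = 107·0.25 + 88·0.45 + 195·0.84 + 3·0.12 + 331·0.11 = 266.92 m² sabins.
T₆₀ = 0.161 × 1150 / 266.92 = 0.694 s.

0.69 s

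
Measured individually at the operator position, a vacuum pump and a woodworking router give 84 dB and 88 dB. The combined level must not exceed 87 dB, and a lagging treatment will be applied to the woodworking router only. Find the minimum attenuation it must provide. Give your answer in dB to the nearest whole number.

Fixed contribution from the other source: Σ 10^(L/10) = 10^(84/10) = 2.512e+08 (84.00 dB).
The limit corresponds to 10^(87/10) = 5.012e+08; subtracting the fixed part leaves 2.500e+08 for the woodworking router, i.e. 83.98 dB.
Required insertion loss = 88 − 83.98 = 4.02 dB.

4 dB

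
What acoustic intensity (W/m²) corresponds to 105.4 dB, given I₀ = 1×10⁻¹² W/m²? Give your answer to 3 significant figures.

I = I₀·10^(L/10) = 10⁻¹² × 10^(105.4/10) = 10^(-1.460).

0.0347 W/m²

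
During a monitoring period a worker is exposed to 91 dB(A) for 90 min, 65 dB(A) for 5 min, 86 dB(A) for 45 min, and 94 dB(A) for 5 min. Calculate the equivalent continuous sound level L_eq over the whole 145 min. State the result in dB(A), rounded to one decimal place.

The energy average is taken in the linear domain: L_eq = 10·log₁₀[(Σ tᵢ·10^(Lᵢ/10))/T], T = 145 min.
Σ tᵢ·10^(Lᵢ/10) = 90·10^(91/10) + 5·10^(65/10) + 45·10^(86/10) + 5·10^(94/10) = 1.438e+11.
L_eq = 10·log₁₀(1.438e+11/145) = 89.96 dB(A).

90.0 dB(A)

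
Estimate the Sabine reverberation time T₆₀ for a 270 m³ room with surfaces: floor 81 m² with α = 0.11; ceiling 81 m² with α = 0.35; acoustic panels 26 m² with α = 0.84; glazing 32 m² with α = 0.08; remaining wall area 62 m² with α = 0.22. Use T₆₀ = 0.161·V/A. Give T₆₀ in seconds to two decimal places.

A = Σ Sᵢαᵢ = 81·0.11 + 81·0.35 + 26·0.84 + 32·0.08 + 62·0.22 = 75.30 m².
T₆₀ = 0.161 × 270 / 75.30 = 0.577 s.

0.58 s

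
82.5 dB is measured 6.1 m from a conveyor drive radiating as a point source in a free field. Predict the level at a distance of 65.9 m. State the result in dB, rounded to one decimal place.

Spherical spreading from a point source gives a 20·log₁₀(r₂/r₁) drop.
L₂ = 82.5 − 20·log₁₀(65.9/6.1) = 82.5 − 20.671 = 61.83 dB.

61.8 dB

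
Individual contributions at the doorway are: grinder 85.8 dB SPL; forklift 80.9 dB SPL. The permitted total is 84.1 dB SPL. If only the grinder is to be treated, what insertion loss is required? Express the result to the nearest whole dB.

5 dB

Fixed contribution from the other source: Σ 10^(L/10) = 10^(80.9/10) = 1.230e+08 (80.90 dB SPL).
The limit corresponds to 10^(84.1/10) = 2.570e+08; subtracting the fixed part leaves 1.340e+08 for the grinder, i.e. 81.27 dB SPL.
Required insertion loss = 85.8 − 81.27 = 4.53 dB.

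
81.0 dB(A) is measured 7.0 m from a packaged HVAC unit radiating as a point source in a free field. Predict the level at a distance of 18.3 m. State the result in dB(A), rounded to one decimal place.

72.7 dB(A)

Point-source attenuation: ΔL = 20·log₁₀(r₂/r₁) = 20·log₁₀(18.3/7.0) = 8.347 dB.
L₂ = 81.0 − 20·log₁₀(18.3/7.0) = 81.0 − 8.347 = 72.65 dB(A).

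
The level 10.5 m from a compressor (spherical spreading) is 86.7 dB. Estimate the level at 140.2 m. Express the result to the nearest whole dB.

64 dB

Point-source attenuation: ΔL = 20·log₁₀(r₂/r₁) = 20·log₁₀(140.2/10.5) = 22.511 dB.
L₂ = 86.7 − 20·log₁₀(140.2/10.5) = 86.7 − 22.511 = 64.19 dB.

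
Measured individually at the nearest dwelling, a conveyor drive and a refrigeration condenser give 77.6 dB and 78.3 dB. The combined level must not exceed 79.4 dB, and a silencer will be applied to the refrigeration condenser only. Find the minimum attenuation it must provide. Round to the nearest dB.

The untreated sources together contribute 10^(77.6/10) = 5.754e+07, i.e. 77.60 dB.
To meet 79.4 dB overall, the treated refrigeration condenser may contribute at most 10^(79.4/10) − 5.754e+07 = 2.955e+07, i.e. 74.71 dB.
So the refrigeration condenser must be reduced from 78.3 to 74.71 dB: IL = 3.59 dB.

4 dB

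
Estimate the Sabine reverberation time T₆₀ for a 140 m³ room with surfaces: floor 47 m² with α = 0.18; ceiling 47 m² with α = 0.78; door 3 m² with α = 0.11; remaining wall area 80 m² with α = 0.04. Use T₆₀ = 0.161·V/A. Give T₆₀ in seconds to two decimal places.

0.46 s

Total absorption A = 47·0.18 + 47·0.78 + 3·0.11 + 80·0.04 = 48.65 m² sabins.
T₆₀ = 0.161 × 140 / 48.65 = 0.463 s.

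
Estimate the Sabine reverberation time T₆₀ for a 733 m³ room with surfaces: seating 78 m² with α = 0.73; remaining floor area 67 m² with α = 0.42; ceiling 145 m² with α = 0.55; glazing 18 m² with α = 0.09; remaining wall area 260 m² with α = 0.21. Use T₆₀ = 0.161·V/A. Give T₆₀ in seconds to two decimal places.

0.53 s

A = Σ Sᵢαᵢ = 78·0.73 + 67·0.42 + 145·0.55 + 18·0.09 + 260·0.21 = 221.05 m².
T₆₀ = 0.161·V/A = 0.161·733/221.05 = 0.534 s.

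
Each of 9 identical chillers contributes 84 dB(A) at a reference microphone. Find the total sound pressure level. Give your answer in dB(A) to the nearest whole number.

94 dB(A)

N identical incoherent sources raise the level by 10·log₁₀ N.
L_total = 84 + 10·log₁₀(9) = 84 + 9.542 = 93.54 dB(A).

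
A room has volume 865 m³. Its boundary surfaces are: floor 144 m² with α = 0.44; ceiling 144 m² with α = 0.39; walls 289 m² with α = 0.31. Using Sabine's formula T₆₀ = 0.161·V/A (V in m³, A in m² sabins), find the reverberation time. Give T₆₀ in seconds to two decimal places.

A = Σ Sᵢαᵢ = 144·0.44 + 144·0.39 + 289·0.31 = 209.11 m².
T₆₀ = 0.161·V/A = 0.161·865/209.11 = 0.666 s.

0.67 s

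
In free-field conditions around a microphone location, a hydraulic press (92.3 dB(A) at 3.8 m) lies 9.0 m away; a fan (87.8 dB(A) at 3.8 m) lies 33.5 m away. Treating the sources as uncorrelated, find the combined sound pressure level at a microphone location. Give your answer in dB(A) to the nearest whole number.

First find each source's level at the receiver (point-source: −20·log₁₀(r/r_ref)), then combine on an intensity basis.
hydraulic press: 92.3 − 20·log₁₀(9.0/3.8) = 92.3 − 7.49 = 84.81 dB(A).
fan: 87.8 − 20·log₁₀(33.5/3.8) = 87.8 − 18.91 = 68.89 dB(A).
Σ 10^(L/10) = 3.105e+08 → L_total = 10·log₁₀(3.105e+08) = 84.92 dB(A).

85 dB(A)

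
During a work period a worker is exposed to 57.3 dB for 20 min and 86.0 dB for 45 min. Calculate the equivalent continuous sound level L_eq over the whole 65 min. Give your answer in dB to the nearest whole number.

84 dB

Weight each interval's intensity by its duration and average over T = 65 min:
Σ tᵢ·10^(Lᵢ/10) = 20·10^(57.3/10) + 45·10^(86.0/10) = 1.793e+10.
L_eq = 10·log₁₀(1.793e+10/65) = 84.41 dB.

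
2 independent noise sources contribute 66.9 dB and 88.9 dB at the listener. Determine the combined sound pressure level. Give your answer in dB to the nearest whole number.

For uncorrelated sources the intensities add, so convert each level to linear form, sum, and take 10·log₁₀ of the total.
Σ 10^(L/10) = 10^(66.9/10) + 10^(88.9/10) = 7.811e+08.
L_total = 10·log₁₀(7.811e+08) = 88.93 dB.

89 dB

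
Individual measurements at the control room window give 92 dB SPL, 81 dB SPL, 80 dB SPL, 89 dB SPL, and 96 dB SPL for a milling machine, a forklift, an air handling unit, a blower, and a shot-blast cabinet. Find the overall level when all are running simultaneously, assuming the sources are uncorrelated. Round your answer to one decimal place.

For uncorrelated sources the intensities add, so convert each level to linear form, sum, and take 10·log₁₀ of the total.
Σ 10^(L/10) = 10^(92/10) + 10^(81/10) + 10^(80/10) + 10^(89/10) + 10^(96/10) = 6.586e+09.
L_total = 10·log₁₀(6.586e+09) = 98.19 dB SPL.

98.2 dB SPL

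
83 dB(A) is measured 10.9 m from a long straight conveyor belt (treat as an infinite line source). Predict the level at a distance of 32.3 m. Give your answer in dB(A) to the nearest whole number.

78 dB(A)

Line-source attenuation: ΔL = 10·log₁₀(r₂/r₁) = 10·log₁₀(32.3/10.9) = 4.718 dB.
L₂ = 83 − 10·log₁₀(32.3/10.9) = 83 − 4.718 = 78.28 dB(A).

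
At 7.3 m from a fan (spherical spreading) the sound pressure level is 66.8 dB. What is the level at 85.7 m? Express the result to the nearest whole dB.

Spherical spreading from a point source gives a 20·log₁₀(r₂/r₁) drop.
L₂ = 66.8 − 20·log₁₀(85.7/7.3) = 66.8 − 21.393 = 45.41 dB.

45 dB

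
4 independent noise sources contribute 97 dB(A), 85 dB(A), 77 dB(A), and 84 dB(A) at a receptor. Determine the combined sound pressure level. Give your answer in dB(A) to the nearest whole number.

98 dB(A)

Incoherent sources combine by intensity addition: L_total = 10·log₁₀(Σ 10^(L_i/10)).
Σ 10^(L/10) = 10^(97/10) + 10^(85/10) + 10^(77/10) + 10^(84/10) = 5.629e+09.
L_total = 10·log₁₀(5.629e+09) = 97.50 dB(A).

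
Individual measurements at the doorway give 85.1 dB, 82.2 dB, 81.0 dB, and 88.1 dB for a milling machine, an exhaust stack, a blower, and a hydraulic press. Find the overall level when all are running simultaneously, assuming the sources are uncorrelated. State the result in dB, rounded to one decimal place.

91.0 dB

For uncorrelated sources the intensities add, so convert each level to linear form, sum, and take 10·log₁₀ of the total.
Σ 10^(L/10) = 10^(85.1/10) + 10^(82.2/10) + 10^(81.0/10) + 10^(88.1/10) = 1.261e+09.
L_total = 10·log₁₀(1.261e+09) = 91.01 dB.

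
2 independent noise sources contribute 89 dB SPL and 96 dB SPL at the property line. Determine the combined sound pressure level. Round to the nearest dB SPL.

For uncorrelated sources the intensities add, so convert each level to linear form, sum, and take 10·log₁₀ of the total.
Σ 10^(L/10) = 10^(89/10) + 10^(96/10) = 4.775e+09.
L_total = 10·log₁₀(4.775e+09) = 96.79 dB SPL.

97 dB SPL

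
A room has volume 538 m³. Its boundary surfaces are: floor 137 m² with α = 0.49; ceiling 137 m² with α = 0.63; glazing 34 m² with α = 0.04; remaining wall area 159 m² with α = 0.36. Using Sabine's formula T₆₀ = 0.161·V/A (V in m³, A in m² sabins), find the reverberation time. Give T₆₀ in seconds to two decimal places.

0.41 s

Summing Sᵢαᵢ: 137·0.49 + 137·0.63 + 34·0.04 + 159·0.36 = 212.04 m².
T₆₀ = 0.161 × 538 / 212.04 = 0.408 s.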